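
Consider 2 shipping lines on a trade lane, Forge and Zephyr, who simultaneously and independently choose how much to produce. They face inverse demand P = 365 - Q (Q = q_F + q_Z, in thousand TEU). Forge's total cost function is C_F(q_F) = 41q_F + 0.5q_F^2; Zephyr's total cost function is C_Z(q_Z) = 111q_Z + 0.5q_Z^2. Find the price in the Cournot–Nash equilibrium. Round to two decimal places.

Forge's profit: π_F = (365 - Q)q_F - (41q_F + (1/2)q_F²). Setting ∂π_F/∂q_F = 0: 324 - 3q_F - (q_Z) = 0.
Zephyr's profit: π_Z = (365 - Q)q_Z - (111q_Z + (1/2)q_Z²). Setting ∂π_Z/∂q_Z = 0: 254 - 3q_Z - (q_F) = 0.
So q_F = (324 - q_Z)/3 and q_Z = (254 - q_F)/3.
Solving the pair: q_F = 359/4, q_Z = 219/4.
Total output Q = 289/2, so price P = 365 - 289/2 = 441/2.

220.50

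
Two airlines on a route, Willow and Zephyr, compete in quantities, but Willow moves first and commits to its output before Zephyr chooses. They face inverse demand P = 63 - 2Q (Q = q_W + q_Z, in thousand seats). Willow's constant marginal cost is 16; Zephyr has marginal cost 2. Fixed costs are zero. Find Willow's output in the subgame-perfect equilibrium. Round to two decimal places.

8.25

Solve by backward induction. Given q_W, the follower Zephyr maximises π_Z = (63 - 2q_W - 2q_Z)q_Z - 2q_Z.
∂π_Z/∂q_Z = 61 - 2q_W - 4q_Z = 0 gives the reaction function q_Z = (61 - 2q_W)/4.
Willow substitutes q_Z(q_W) into its own profit: π_W = q_W(63 - 2q_W - (61 - 2q_W)/2) - 16q_W = (65/2 - q_W)q_W - 16q_W.
Maximising: ∂π_W/∂q_W = 33/2 - 2q_W = 0, giving q_W = 33/4.
Then q_Z = (61 - 2·(33/4))/4 = 89/8.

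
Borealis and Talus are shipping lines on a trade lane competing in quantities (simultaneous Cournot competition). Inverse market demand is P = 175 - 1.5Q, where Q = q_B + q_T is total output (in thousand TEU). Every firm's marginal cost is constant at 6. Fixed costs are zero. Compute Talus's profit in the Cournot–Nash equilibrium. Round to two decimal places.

A representative firm's profit is π_i = q_i(175 - 1.5Q) - 6q_i.
Setting ∂π_i/∂q_i = 0 with rivals' quantities fixed: 169 - 3q_i - (3/2)q_j = 0.
With identical firms every q_j equals q_i, so q_j = q_i and 169 = (9/2)q_i, giving q_i = 338/9.
Price P = 175 - (3/2)·(676/9) = 187/3.
Talus's profit: (187/3 - 6)·(338/9) = 2115.6296.

2115.63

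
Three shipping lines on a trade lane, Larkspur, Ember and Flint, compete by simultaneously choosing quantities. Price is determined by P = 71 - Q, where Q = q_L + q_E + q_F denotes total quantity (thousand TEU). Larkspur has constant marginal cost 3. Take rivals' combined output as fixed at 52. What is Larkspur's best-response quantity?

8

With rivals' combined output fixed at 52, Larkspur's profit is π_L = (71 - 52 - q_L)q_L - (3q_L) = (19 - q_L)q_L - (3q_L).
∂π_L/∂q_L = 16 - 2q_L = 0, so q_L = 8.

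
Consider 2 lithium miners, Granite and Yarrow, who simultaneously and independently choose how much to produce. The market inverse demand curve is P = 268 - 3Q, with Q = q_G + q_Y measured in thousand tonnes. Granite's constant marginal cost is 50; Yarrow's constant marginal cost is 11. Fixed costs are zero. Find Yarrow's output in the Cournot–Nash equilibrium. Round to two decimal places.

Granite's profit: π_G = (268 - 3Q)q_G - (50q_G). Setting ∂π_G/∂q_G = 0: 218 - 6q_G - 3(q_Y) = 0.
Yarrow's profit: π_Y = (268 - 3Q)q_Y - (11q_Y). Setting ∂π_Y/∂q_Y = 0: 257 - 6q_Y - 3(q_G) = 0.
Best responses: q_G = (218 - 3q_Y)/6, q_Y = (257 - 3q_G)/6.
Solving the pair: q_G = 179/9, q_Y = 296/9.

32.89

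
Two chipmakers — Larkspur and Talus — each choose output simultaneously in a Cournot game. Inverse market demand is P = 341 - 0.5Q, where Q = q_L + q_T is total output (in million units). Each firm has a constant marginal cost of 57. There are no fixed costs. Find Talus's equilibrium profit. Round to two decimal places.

Each firm earns π_i = (341 - 0.5Q)q_i - 57q_i.
First-order condition (treating rivals' output as given): 284 - q_i - (1/2)q_j = 0.
With identical firms every q_j equals q_i, so q_j = q_i and 284 = (3/2)q_i, giving q_i = 568/3.
Price P = 341 - (1/2)·(1136/3) = 455/3.
Talus's profit: (455/3 - 57)·(568/3) = 17923.5556.

17923.56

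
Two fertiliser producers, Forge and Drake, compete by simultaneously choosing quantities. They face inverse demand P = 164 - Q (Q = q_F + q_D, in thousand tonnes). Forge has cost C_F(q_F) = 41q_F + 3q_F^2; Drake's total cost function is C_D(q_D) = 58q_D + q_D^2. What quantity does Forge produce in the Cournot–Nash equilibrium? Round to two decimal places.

Forge's profit: π_F = (164 - Q)q_F - (41q_F + 3q_F²). Setting ∂π_F/∂q_F = 0: 123 - 8q_F - (q_D) = 0.
Drake's profit: π_D = (164 - Q)q_D - (58q_D + q_D²). Setting ∂π_D/∂q_D = 0: 106 - 4q_D - (q_F) = 0.
Rearranging gives the reaction functions q_F = (123 - q_D)/8 and q_D = (106 - q_F)/4.
Substituting one into the other gives q_F = 386/31 and q_D = 725/31.

12.45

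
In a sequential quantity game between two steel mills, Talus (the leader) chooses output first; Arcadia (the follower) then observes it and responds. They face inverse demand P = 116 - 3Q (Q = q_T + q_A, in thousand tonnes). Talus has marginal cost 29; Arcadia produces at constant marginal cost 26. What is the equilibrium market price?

Solve by backward induction. Given q_T, the follower Arcadia maximises π_A = (116 - 3q_T - 3q_A)q_A - 26q_A.
Setting the follower's marginal profit to zero, 90 - 3q_T - 6q_A = 0, i.e. q_A = (90 - 3q_T)/6.
The leader anticipates this reaction. Substituting into P = 116 - 3Q gives P = 71 - (3/2)q_T, so π_T = (71 - (3/2)q_T)q_T - 29q_T.
Maximising: ∂π_T/∂q_T = 42 - 3q_T = 0, giving q_T = 14.
Then q_A = (90 - 3·14)/6 = 8.
Total output Q = 22, so price P = 116 - 3·22 = 50.

50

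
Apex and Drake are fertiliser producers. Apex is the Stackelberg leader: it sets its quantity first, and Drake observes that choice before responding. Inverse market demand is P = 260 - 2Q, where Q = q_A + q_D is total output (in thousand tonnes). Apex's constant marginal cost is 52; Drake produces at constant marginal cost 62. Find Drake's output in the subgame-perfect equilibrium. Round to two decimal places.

Solve by backward induction. Given q_A, the follower Drake maximises π_D = (260 - 2q_A - 2q_D)q_D - 62q_D.
Setting the follower's marginal profit to zero, 198 - 2q_A - 4q_D = 0, i.e. q_D = (198 - 2q_A)/4.
Apex substitutes q_D(q_A) into its own profit: π_A = q_A(260 - 2q_A - (198 - 2q_A)/2) - 52q_A = (161 - q_A)q_A - 52q_A.
Leader FOC: 109 - 2q_A = 0, so q_A = 109/2.
Then q_D = (198 - 2·(109/2))/4 = 89/4.

22.25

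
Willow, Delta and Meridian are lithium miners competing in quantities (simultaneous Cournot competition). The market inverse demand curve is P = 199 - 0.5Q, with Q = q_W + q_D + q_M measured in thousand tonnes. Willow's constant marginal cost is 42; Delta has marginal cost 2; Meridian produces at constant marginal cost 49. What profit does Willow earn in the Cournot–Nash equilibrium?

Willow's profit: π_W = (199 - 0.5Q)q_W - (42q_W). Setting ∂π_W/∂q_W = 0: 157 - q_W - (1/2)(q_D + q_M) = 0.
Delta's profit: π_D = (199 - 0.5Q)q_D - (2q_D). Setting ∂π_D/∂q_D = 0: 197 - q_D - (1/2)(q_W + q_M) = 0.
Meridian's first-order condition: 150 - q_M - (1/2)(q_W + q_D) = 0.
Adding the 3 first-order conditions: 504 − 2Q = 0, so Q = 252.
Back-substituting: q_W = (157 − 126)/(1/2) = 62, q_D = (197 − 126)/(1/2) = 142, q_M = (150 − 126)/(1/2) = 48.
Price P = 199 - (1/2)·252 = 73.
Willow's profit: (73 - 42)·62 = 1922.

1922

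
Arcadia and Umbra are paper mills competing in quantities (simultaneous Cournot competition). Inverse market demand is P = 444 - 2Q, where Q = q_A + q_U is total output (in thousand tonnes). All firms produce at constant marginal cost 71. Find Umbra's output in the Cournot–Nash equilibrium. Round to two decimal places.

62.17

Each firm earns π_i = (444 - 2Q)q_i - 71q_i.
First-order condition (treating rivals' output as given): 373 - 4q_i - 2q_j = 0.
With identical firms every q_j equals q_i, so q_j = q_i and 373 = 6q_i, giving q_i = 373/6.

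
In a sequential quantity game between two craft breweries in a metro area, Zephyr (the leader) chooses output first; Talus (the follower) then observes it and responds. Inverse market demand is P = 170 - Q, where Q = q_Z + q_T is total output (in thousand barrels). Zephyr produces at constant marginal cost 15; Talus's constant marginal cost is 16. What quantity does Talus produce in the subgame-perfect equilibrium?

Solve by backward induction. Given q_Z, the follower Talus maximises π_T = (170 - q_Z - q_T)q_T - 16q_T.
Follower FOC: 154 - q_Z - 2q_T = 0, so q_T(q_Z) = (154 - q_Z)/2.
Zephyr substitutes q_T(q_Z) into its own profit: π_Z = q_Z(170 - q_Z - (154 - q_Z)/2) - 15q_Z = (93 - (1/2)q_Z)q_Z - 15q_Z.
Leader FOC: 78 - q_Z = 0, so q_Z = 78.
Then q_T = (154 - 78)/2 = 38.

38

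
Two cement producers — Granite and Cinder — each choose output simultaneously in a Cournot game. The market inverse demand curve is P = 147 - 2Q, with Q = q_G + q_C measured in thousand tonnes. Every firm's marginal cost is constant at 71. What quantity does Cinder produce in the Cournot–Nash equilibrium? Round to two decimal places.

12.67

Each firm earns π_i = (147 - 2Q)q_i - 71q_i.
Setting ∂π_i/∂q_i = 0 with rivals' quantities fixed: 76 - 4q_i - 2q_j = 0.
With identical firms every q_j equals q_i, so q_j = q_i and 76 = 6q_i, giving q_i = 38/3.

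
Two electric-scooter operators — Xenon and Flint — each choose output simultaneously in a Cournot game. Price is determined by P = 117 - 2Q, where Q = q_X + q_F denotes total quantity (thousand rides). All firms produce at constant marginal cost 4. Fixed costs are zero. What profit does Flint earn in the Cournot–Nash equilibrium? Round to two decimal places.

A representative firm's profit is π_i = q_i(117 - 2Q) - 4q_i.
First-order condition (treating rivals' output as given): 113 - 4q_i - 2q_j = 0.
By symmetry each firm produces the same amount; substituting q_j = q_i yields q_i = 113/6.
Price P = 117 - 2·(113/3) = 125/3.
Flint's profit: (125/3 - 4)·(113/6) = 709.3889.

709.39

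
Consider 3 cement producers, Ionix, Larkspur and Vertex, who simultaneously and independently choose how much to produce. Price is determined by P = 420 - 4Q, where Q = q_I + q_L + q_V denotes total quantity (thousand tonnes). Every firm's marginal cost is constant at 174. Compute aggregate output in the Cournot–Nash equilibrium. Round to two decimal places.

46.13

Each firm earns π_i = (420 - 4Q)q_i - 174q_i.
First-order condition (treating rivals' output as given): 246 - 8q_i - 4·Σ_{j≠i} q_j = 0.
With identical firms every q_j equals q_i, so Σ_{j≠i} q_j = 2q_i and 246 = 16q_i, giving q_i = 123/8.
Total output Q = 123/8 + 123/8 + 123/8 = 369/8.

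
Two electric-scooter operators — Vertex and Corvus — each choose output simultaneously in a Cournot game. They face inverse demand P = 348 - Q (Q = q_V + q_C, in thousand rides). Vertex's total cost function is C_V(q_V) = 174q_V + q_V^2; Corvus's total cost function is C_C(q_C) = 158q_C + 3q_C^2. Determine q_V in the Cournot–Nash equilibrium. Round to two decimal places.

38.77

Vertex's profit: π_V = (348 - Q)q_V - (174q_V + q_V²). Setting ∂π_V/∂q_V = 0: 174 - 4q_V - (q_C) = 0.
Corvus's profit: π_C = (348 - Q)q_C - (158q_C + 3q_C²). Setting ∂π_C/∂q_C = 0: 190 - 8q_C - (q_V) = 0.
So q_V = (174 - q_C)/4 and q_C = (190 - q_V)/8.
Substituting one into the other gives q_V = 1202/31 and q_C = 586/31.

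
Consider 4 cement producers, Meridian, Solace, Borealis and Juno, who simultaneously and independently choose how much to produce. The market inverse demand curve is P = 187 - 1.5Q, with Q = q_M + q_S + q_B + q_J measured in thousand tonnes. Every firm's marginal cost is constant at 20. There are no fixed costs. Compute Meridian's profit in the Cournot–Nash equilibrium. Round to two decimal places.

743.71

Each firm earns π_i = (187 - 1.5Q)q_i - 20q_i.
Setting ∂π_i/∂q_i = 0 with rivals' quantities fixed: 167 - 3q_i - (3/2)·Σ_{j≠i} q_j = 0.
With identical firms every q_j equals q_i, so Σ_{j≠i} q_j = 3q_i and 167 = (15/2)q_i, giving q_i = 334/15.
Price P = 187 - (3/2)·(1336/15) = 267/5.
Meridian's profit: (267/5 - 20)·(334/15) = 743.7067.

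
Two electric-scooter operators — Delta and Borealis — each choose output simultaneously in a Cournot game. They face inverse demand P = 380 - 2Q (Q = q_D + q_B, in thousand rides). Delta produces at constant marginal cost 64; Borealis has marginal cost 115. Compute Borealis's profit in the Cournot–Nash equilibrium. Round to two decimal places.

2544.22

Delta's profit: π_D = (380 - 2Q)q_D - (64q_D). Setting ∂π_D/∂q_D = 0: 316 - 4q_D - 2(q_B) = 0.
Borealis's profit: π_B = (380 - 2Q)q_B - (115q_B). Setting ∂π_B/∂q_B = 0: 265 - 4q_B - 2(q_D) = 0.
Rearranging gives the reaction functions q_D = (316 - 2q_B)/4 and q_B = (265 - 2q_D)/4.
Substituting one into the other gives q_D = 367/6 and q_B = 107/3.
Price P = 380 - 2·(581/6) = 559/3.
Borealis's profit: (559/3 - 115)·(107/3) = 2544.2222.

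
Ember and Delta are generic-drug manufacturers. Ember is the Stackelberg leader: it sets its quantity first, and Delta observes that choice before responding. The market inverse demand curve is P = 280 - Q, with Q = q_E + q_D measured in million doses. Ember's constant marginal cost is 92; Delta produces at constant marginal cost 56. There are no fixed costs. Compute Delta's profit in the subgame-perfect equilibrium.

Solve by backward induction. Given q_E, the follower Delta maximises π_D = (280 - q_E - q_D)q_D - 56q_D.
Follower FOC: 224 - q_E - 2q_D = 0, so q_D(q_E) = (224 - q_E)/2.
Ember substitutes q_D(q_E) into its own profit: π_E = q_E(280 - q_E - (224 - q_E)/2) - 92q_E = (168 - (1/2)q_E)q_E - 92q_E.
Maximising: ∂π_E/∂q_E = 76 - q_E = 0, giving q_E = 76.
Then q_D = (224 - 76)/2 = 74.
Price P = 280 - 150 = 130.
Delta's profit: (130 - 56)·74 = 5476.

5476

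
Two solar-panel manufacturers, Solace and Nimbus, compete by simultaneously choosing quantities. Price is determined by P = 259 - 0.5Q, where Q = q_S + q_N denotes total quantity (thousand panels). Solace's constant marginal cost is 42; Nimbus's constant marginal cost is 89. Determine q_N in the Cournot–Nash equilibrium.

82

Solace's profit: π_S = (259 - 0.5Q)q_S - (42q_S). Setting ∂π_S/∂q_S = 0: 217 - q_S - (1/2)(q_N) = 0.
Nimbus's profit: π_N = (259 - 0.5Q)q_N - (89q_N). Setting ∂π_N/∂q_N = 0: 170 - q_N - (1/2)(q_S) = 0.
Rearranging gives the reaction functions q_S = (217 - (1/2)q_N) and q_N = (170 - (1/2)q_S).
Solving the pair: q_S = 176, q_N = 82.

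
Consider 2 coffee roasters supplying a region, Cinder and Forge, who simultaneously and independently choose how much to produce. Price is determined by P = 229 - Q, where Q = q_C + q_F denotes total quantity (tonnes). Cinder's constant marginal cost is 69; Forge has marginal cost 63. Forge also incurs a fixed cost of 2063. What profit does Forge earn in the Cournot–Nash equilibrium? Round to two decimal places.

1224.11

Cinder's profit: π_C = (229 - Q)q_C - (69q_C). Setting ∂π_C/∂q_C = 0: 160 - 2q_C - (q_F) = 0.
Forge's profit: π_F = (229 - Q)q_F - (63q_F). Setting ∂π_F/∂q_F = 0: 166 - 2q_F - (q_C) = 0.
Rearranging gives the reaction functions q_C = (160 - q_F)/2 and q_F = (166 - q_C)/2.
Solving the pair: q_C = 154/3, q_F = 172/3.
Price P = 229 - 326/3 = 361/3.
Forge's profit: (361/3 - 63)·(172/3) - 2063 = 1224.1111.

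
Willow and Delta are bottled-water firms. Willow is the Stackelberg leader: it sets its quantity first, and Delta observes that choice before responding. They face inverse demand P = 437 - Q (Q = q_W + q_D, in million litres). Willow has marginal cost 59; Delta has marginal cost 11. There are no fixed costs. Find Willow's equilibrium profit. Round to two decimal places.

The follower Delta best-responds to any q_W: π_D = (437 - Q)q_D - 11q_D.
∂π_D/∂q_D = 426 - q_W - 2q_D = 0 gives the reaction function q_D = (426 - q_W)/2.
The leader anticipates this reaction. Substituting into P = 437 - Q gives P = 224 - (1/2)q_W, so π_W = (224 - (1/2)q_W)q_W - 59q_W.
Leader FOC: 165 - q_W = 0, so q_W = 165.
Then q_D = (426 - 165)/2 = 261/2.
Price P = 437 - 591/2 = 283/2.
Willow's profit: (283/2 - 59)·165 = 13612.5000.

13612.50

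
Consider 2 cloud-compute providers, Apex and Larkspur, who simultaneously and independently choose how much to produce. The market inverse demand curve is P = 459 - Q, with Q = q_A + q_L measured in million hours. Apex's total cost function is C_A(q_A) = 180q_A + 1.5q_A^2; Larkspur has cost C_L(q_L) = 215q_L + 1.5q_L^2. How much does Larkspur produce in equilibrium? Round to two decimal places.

39.21

Apex's profit: π_A = (459 - Q)q_A - (180q_A + (3/2)q_A²). Setting ∂π_A/∂q_A = 0: 279 - 5q_A - (q_L) = 0.
Larkspur's profit: π_L = (459 - Q)q_L - (215q_L + (3/2)q_L²). Setting ∂π_L/∂q_L = 0: 244 - 5q_L - (q_A) = 0.
Rearranging gives the reaction functions q_A = (279 - q_L)/5 and q_L = (244 - q_A)/5.
Solving the pair: q_A = 1151/24, q_L = 941/24.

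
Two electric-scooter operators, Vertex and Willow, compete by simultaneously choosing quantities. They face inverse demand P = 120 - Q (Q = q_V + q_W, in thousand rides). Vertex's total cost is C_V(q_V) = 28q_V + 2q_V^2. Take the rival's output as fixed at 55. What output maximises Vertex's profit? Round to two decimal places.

With the rival's output fixed at 55, Vertex's profit is π_V = (120 - 55 - q_V)q_V - (28q_V + 2q_V²) = (65 - q_V)q_V - (28q_V + 2q_V²).
∂π_V/∂q_V = 37 - 6q_V = 0, so q_V = 37/6.

6.17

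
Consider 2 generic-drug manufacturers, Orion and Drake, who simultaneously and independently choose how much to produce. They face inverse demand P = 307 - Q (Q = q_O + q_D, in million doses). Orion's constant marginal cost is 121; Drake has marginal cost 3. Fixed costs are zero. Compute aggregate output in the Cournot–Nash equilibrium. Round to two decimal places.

163.33

Orion's profit: π_O = (307 - Q)q_O - (121q_O). Setting ∂π_O/∂q_O = 0: 186 - 2q_O - (q_D) = 0.
Drake's profit: π_D = (307 - Q)q_D - (3q_D). Setting ∂π_D/∂q_D = 0: 304 - 2q_D - (q_O) = 0.
Rearranging gives the reaction functions q_O = (186 - q_D)/2 and q_D = (304 - q_O)/2.
Substituting one into the other gives q_O = 68/3 and q_D = 422/3.
Total output Q = 68/3 + 422/3 = 490/3.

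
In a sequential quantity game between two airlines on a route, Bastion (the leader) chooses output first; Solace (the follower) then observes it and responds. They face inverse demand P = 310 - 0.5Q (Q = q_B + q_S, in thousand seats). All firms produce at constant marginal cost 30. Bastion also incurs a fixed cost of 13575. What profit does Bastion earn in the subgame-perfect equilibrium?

The follower Solace best-responds to any q_B: π_S = (310 - 0.5Q)q_S - 30q_S.
Setting the follower's marginal profit to zero, 280 - (1/2)q_B - q_S = 0, i.e. q_S = (280 - (1/2)q_B).
The leader anticipates this reaction. Substituting into P = 310 - 0.5Q gives P = 170 - (1/4)q_B, so π_B = (170 - (1/4)q_B)q_B - 30q_B.
The leader's first-order condition 140 - (1/2)q_B = 0 yields q_B = 280.
Then q_S = (280 - (1/2)·280) = 140.
Price P = 310 - (1/2)·420 = 100.
Bastion's profit: (100 - 30)·280 - 13575 = 6025.

6025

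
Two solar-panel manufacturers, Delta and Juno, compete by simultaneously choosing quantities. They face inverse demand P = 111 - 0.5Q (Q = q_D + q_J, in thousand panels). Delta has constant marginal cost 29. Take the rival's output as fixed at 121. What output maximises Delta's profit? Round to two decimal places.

With the rival's output fixed at 121, Delta's profit is π_D = (111 - (1/2)·121 - (1/2)q_D)q_D - (29q_D) = (101/2 - (1/2)q_D)q_D - (29q_D).
∂π_D/∂q_D = 43/2 - q_D = 0, so q_D = 43/2.

21.50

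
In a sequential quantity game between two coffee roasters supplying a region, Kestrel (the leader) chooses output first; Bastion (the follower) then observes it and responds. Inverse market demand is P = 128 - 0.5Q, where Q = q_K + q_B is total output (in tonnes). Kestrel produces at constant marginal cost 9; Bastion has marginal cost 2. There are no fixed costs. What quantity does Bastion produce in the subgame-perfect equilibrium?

Solve by backward induction. Given q_K, the follower Bastion maximises π_B = (128 - (1/2)q_K - (1/2)q_B)q_B - 2q_B.
∂π_B/∂q_B = 126 - (1/2)q_K - q_B = 0 gives the reaction function q_B = (126 - (1/2)q_K).
Kestrel substitutes q_B(q_K) into its own profit: π_K = q_K(128 - (1/2)q_K - (126 - (1/2)q_K)/2) - 9q_K = (65 - (1/4)q_K)q_K - 9q_K.
The leader's first-order condition 56 - (1/2)q_K = 0 yields q_K = 112.
Then q_B = (126 - (1/2)·112) = 70.

70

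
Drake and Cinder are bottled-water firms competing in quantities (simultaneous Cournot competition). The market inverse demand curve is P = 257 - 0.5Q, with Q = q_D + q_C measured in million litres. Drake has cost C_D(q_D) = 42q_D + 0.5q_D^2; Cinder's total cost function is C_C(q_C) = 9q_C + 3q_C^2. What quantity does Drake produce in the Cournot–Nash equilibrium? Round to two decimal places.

100.44

Drake's profit: π_D = (257 - 0.5Q)q_D - (42q_D + (1/2)q_D²). Setting ∂π_D/∂q_D = 0: 215 - 2q_D - (1/2)(q_C) = 0.
Cinder's profit: π_C = (257 - 0.5Q)q_C - (9q_C + 3q_C²). Setting ∂π_C/∂q_C = 0: 248 - 7q_C - (1/2)(q_D) = 0.
Rearranging gives the reaction functions q_D = (215 - (1/2)q_C)/2 and q_C = (248 - (1/2)q_D)/7.
Substituting one into the other gives q_D = 100.4364 and q_C = 1554/55.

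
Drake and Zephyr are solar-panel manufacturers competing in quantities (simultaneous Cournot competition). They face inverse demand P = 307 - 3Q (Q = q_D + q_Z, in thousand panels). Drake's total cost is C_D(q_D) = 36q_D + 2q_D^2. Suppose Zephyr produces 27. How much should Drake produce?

With the rival's output fixed at 27, Drake's profit is π_D = (307 - 3·27 - 3q_D)q_D - (36q_D + 2q_D²) = (226 - 3q_D)q_D - (36q_D + 2q_D²).
∂π_D/∂q_D = 190 - 10q_D = 0, so q_D = 19.

19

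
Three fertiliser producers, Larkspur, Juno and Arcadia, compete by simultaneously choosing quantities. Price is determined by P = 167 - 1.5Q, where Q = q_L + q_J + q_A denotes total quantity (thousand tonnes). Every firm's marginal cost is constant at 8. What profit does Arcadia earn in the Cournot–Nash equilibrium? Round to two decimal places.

1053.38

Each firm earns π_i = (167 - 1.5Q)q_i - 8q_i.
Setting ∂π_i/∂q_i = 0 with rivals' quantities fixed: 159 - 3q_i - (3/2)·Σ_{j≠i} q_j = 0.
With identical firms every q_j equals q_i, so Σ_{j≠i} q_j = 2q_i and 159 = 6q_i, giving q_i = 53/2.
Price P = 167 - (3/2)·(159/2) = 191/4.
Arcadia's profit: (191/4 - 8)·(53/2) = 1053.3750.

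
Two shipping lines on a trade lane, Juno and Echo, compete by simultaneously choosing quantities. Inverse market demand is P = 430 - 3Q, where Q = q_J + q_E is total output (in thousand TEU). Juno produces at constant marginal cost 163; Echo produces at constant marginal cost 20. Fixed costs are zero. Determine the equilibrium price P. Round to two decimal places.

Juno's profit: π_J = (430 - 3Q)q_J - (163q_J). Setting ∂π_J/∂q_J = 0: 267 - 6q_J - 3(q_E) = 0.
Echo's profit: π_E = (430 - 3Q)q_E - (20q_E). Setting ∂π_E/∂q_E = 0: 410 - 6q_E - 3(q_J) = 0.
Best responses: q_J = (267 - 3q_E)/6, q_E = (410 - 3q_J)/6.
Solving the pair: q_J = 124/9, q_E = 553/9.
Total output Q = 677/9, so price P = 430 - 3·(677/9) = 613/3.

204.33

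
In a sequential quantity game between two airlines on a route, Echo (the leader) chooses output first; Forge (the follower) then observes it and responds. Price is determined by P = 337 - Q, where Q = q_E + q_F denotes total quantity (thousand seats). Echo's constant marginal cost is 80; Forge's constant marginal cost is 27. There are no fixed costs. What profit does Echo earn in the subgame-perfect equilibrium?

The follower Forge best-responds to any q_E: π_F = (337 - Q)q_F - 27q_F.
Follower FOC: 310 - q_E - 2q_F = 0, so q_F(q_E) = (310 - q_E)/2.
Echo substitutes q_F(q_E) into its own profit: π_E = q_E(337 - q_E - (310 - q_E)/2) - 80q_E = (182 - (1/2)q_E)q_E - 80q_E.
Maximising: ∂π_E/∂q_E = 102 - q_E = 0, giving q_E = 102.
Then q_F = (310 - 102)/2 = 104.
Price P = 337 - 206 = 131.
Echo's profit: (131 - 80)·102 = 5202.

5202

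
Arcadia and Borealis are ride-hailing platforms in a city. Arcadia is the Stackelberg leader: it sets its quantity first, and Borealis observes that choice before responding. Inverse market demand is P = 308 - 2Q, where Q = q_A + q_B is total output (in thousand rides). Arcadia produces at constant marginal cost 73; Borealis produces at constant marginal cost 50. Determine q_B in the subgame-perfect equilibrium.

38

The follower Borealis best-responds to any q_A: π_B = (308 - 2Q)q_B - 50q_B.
Follower FOC: 258 - 2q_A - 4q_B = 0, so q_B(q_A) = (258 - 2q_A)/4.
The leader anticipates this reaction. Substituting into P = 308 - 2Q gives P = 179 - q_A, so π_A = (179 - q_A)q_A - 73q_A.
Leader FOC: 106 - 2q_A = 0, so q_A = 53.
Then q_B = (258 - 2·53)/4 = 38.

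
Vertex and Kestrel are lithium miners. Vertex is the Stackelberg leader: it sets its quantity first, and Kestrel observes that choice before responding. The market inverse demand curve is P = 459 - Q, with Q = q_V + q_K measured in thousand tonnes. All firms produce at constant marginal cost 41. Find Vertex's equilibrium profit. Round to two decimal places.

Solve by backward induction. Given q_V, the follower Kestrel maximises π_K = (459 - q_V - q_K)q_K - 41q_K.
∂π_K/∂q_K = 418 - q_V - 2q_K = 0 gives the reaction function q_K = (418 - q_V)/2.
Vertex substitutes q_K(q_V) into its own profit: π_V = q_V(459 - q_V - (418 - q_V)/2) - 41q_V = (250 - (1/2)q_V)q_V - 41q_V.
Leader FOC: 209 - q_V = 0, so q_V = 209.
Then q_K = (418 - 209)/2 = 209/2.
Price P = 459 - 627/2 = 291/2.
Vertex's profit: (291/2 - 41)·209 = 21840.5000.

21840.50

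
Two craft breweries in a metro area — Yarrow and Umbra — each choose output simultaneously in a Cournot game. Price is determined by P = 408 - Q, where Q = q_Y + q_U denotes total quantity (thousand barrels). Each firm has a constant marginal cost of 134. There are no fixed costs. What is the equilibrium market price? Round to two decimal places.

A representative firm's profit is π_i = q_i(408 - Q) - 134q_i.
Setting ∂π_i/∂q_i = 0 with rivals' quantities fixed: 274 - 2q_i - q_j = 0.
With identical firms every q_j equals q_i, so q_j = q_i and 274 = 3q_i, giving q_i = 274/3.
Total output Q = 548/3, so price P = 408 - 548/3 = 676/3.

225.33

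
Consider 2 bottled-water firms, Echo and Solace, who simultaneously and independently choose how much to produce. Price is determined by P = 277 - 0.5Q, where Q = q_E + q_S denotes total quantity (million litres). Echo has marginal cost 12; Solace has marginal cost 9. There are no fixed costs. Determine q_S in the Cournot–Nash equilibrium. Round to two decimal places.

Echo's profit: π_E = (277 - 0.5Q)q_E - (12q_E). Setting ∂π_E/∂q_E = 0: 265 - q_E - (1/2)(q_S) = 0.
Solace's first-order condition: 268 - q_S - (1/2)(q_E) = 0.
So q_E = (265 - (1/2)q_S) and q_S = (268 - (1/2)q_E).
Substituting one into the other gives q_E = 524/3 and q_S = 542/3.

180.67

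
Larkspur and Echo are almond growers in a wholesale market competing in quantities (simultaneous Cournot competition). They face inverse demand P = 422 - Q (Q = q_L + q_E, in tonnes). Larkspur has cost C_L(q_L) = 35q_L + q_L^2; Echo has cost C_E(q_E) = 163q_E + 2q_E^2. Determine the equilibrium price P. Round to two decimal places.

304.09

Larkspur's profit: π_L = (422 - Q)q_L - (35q_L + q_L²). Setting ∂π_L/∂q_L = 0: 387 - 4q_L - (q_E) = 0.
Echo's profit: π_E = (422 - Q)q_E - (163q_E + 2q_E²). Setting ∂π_E/∂q_E = 0: 259 - 6q_E - (q_L) = 0.
Best responses: q_L = (387 - q_E)/4, q_E = (259 - q_L)/6.
Substituting one into the other gives q_L = 89.6957 and q_E = 649/23.
Total output Q = 117.9130, so price P = 422 - 117.9130 = 304.0870.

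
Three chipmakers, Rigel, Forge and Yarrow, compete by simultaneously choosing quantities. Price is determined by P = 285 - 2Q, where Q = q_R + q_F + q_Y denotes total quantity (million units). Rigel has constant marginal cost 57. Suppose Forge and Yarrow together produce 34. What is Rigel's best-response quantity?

40

With rivals' combined output fixed at 34, Rigel's profit is π_R = (285 - 2·34 - 2q_R)q_R - (57q_R) = (217 - 2q_R)q_R - (57q_R).
∂π_R/∂q_R = 160 - 4q_R = 0, so q_R = 40.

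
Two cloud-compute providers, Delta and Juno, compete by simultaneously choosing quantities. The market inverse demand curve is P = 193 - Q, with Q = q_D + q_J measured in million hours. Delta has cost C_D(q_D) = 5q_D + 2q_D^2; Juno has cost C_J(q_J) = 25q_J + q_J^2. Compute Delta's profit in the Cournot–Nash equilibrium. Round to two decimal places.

Delta's profit: π_D = (193 - Q)q_D - (5q_D + 2q_D²). Setting ∂π_D/∂q_D = 0: 188 - 6q_D - (q_J) = 0.
Juno's profit: π_J = (193 - Q)q_J - (25q_J + q_J²). Setting ∂π_J/∂q_J = 0: 168 - 4q_J - (q_D) = 0.
So q_D = (188 - q_J)/6 and q_J = (168 - q_D)/4.
Substituting one into the other gives q_D = 584/23 and q_J = 820/23.
Price P = 193 - 1404/23 = 131.9565.
Delta's profit: 131.9565·(584/23) - 5·(584/23) - 2(584/23)² = 1934.1550.

1934.16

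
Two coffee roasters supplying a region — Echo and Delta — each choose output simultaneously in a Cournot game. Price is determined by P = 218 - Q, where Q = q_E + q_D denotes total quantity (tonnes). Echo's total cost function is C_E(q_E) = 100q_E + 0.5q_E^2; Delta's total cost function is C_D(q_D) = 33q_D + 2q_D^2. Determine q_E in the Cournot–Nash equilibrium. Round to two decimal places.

30.76

Echo's profit: π_E = (218 - Q)q_E - (100q_E + (1/2)q_E²). Setting ∂π_E/∂q_E = 0: 118 - 3q_E - (q_D) = 0.
Delta's profit: π_D = (218 - Q)q_D - (33q_D + 2q_D²). Setting ∂π_D/∂q_D = 0: 185 - 6q_D - (q_E) = 0.
Best responses: q_E = (118 - q_D)/3, q_D = (185 - q_E)/6.
Substituting one into the other gives q_E = 523/17 and q_D = 437/17.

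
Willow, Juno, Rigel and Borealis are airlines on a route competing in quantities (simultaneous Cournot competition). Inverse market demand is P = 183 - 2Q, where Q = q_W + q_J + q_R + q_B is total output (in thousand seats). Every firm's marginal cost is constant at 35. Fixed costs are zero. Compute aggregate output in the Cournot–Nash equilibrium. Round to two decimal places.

59.20

Each firm earns π_i = (183 - 2Q)q_i - 35q_i.
First-order condition (treating rivals' output as given): 148 - 4q_i - 2·Σ_{j≠i} q_j = 0.
By symmetry each firm produces the same amount; substituting Σ_{j≠i} q_j = 3q_i yields q_i = 148/10 = 74/5.
Total output Q = 74/5 + 74/5 + 74/5 + 74/5 = 296/5.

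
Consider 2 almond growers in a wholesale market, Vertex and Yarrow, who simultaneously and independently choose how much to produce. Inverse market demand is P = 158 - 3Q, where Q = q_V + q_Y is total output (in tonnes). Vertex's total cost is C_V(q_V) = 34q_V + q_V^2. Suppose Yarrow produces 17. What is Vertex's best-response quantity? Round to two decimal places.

With the rival's output fixed at 17, Vertex's profit is π_V = (158 - 3·17 - 3q_V)q_V - (34q_V + q_V²) = (107 - 3q_V)q_V - (34q_V + q_V²).
∂π_V/∂q_V = 73 - 8q_V = 0, so q_V = 73/8.

9.13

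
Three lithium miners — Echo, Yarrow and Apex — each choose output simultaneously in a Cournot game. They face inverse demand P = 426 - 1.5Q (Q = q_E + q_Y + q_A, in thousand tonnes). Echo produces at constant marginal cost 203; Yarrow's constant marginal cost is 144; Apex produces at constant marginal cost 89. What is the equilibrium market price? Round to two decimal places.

Echo's profit: π_E = (426 - 1.5Q)q_E - (203q_E). Setting ∂π_E/∂q_E = 0: 223 - 3q_E - (3/2)(q_Y + q_A) = 0.
Yarrow's profit: π_Y = (426 - 1.5Q)q_Y - (144q_Y). Setting ∂π_Y/∂q_Y = 0: 282 - 3q_Y - (3/2)(q_E + q_A) = 0.
Apex's profit: π_A = (426 - 1.5Q)q_A - (89q_A). Setting ∂π_A/∂q_A = 0: 337 - 3q_A - (3/2)(q_E + q_Y) = 0.
Adding the 3 first-order conditions: 842 − 6Q = 0, so Q = 421/3.
Back-substituting: q_E = (223 − 421/2)/(3/2) = 25/3, q_Y = (282 − 421/2)/(3/2) = 143/3, q_A = (337 − 421/2)/(3/2) = 253/3.
Total output Q = 421/3, so price P = 426 - (3/2)·(421/3) = 431/2.

215.50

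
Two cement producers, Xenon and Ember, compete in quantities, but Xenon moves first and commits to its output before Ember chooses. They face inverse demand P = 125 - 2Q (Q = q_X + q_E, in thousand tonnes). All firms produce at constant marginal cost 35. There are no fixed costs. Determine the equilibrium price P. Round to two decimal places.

Solve by backward induction. Given q_X, the follower Ember maximises π_E = (125 - 2q_X - 2q_E)q_E - 35q_E.
Setting the follower's marginal profit to zero, 90 - 2q_X - 4q_E = 0, i.e. q_E = (90 - 2q_X)/4.
Xenon substitutes q_E(q_X) into its own profit: π_X = q_X(125 - 2q_X - (90 - 2q_X)/2) - 35q_X = (80 - q_X)q_X - 35q_X.
The leader's first-order condition 45 - 2q_X = 0 yields q_X = 45/2.
Then q_E = (90 - 2·(45/2))/4 = 45/4.
Total output Q = 135/4, so price P = 125 - 2·(135/4) = 115/2.

57.50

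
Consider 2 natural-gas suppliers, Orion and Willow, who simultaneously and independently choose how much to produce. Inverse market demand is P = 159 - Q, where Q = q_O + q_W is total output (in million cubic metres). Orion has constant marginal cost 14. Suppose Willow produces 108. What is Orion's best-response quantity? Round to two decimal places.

18.50

With the rival's output fixed at 108, Orion's profit is π_O = (159 - 108 - q_O)q_O - (14q_O) = (51 - q_O)q_O - (14q_O).
∂π_O/∂q_O = 37 - 2q_O = 0, so q_O = 37/2.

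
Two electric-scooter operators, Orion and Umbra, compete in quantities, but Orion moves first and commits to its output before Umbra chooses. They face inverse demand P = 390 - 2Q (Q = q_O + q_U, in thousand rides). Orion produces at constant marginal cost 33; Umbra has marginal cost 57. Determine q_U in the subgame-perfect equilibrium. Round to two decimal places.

35.63

Solve by backward induction. Given q_O, the follower Umbra maximises π_U = (390 - 2q_O - 2q_U)q_U - 57q_U.
∂π_U/∂q_U = 333 - 2q_O - 4q_U = 0 gives the reaction function q_U = (333 - 2q_O)/4.
Orion substitutes q_U(q_O) into its own profit: π_O = q_O(390 - 2q_O - (333 - 2q_O)/2) - 33q_O = (447/2 - q_O)q_O - 33q_O.
Leader FOC: 381/2 - 2q_O = 0, so q_O = 381/4.
Then q_U = (333 - 2·(381/4))/4 = 285/8.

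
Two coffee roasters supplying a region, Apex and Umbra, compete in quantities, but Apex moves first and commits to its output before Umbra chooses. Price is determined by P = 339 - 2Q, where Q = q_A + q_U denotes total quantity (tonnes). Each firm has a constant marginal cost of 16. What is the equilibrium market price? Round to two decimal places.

96.75

Solve by backward induction. Given q_A, the follower Umbra maximises π_U = (339 - 2q_A - 2q_U)q_U - 16q_U.
Follower FOC: 323 - 2q_A - 4q_U = 0, so q_U(q_A) = (323 - 2q_A)/4.
Apex substitutes q_U(q_A) into its own profit: π_A = q_A(339 - 2q_A - (323 - 2q_A)/2) - 16q_A = (355/2 - q_A)q_A - 16q_A.
The leader's first-order condition 323/2 - 2q_A = 0 yields q_A = 323/4.
Then q_U = (323 - 2·(323/4))/4 = 323/8.
Total output Q = 969/8, so price P = 339 - 2·(969/8) = 387/4.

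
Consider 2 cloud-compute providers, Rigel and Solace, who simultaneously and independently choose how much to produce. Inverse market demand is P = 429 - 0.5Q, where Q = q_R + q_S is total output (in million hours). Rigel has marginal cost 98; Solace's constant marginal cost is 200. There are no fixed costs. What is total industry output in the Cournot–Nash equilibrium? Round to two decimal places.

Rigel's profit: π_R = (429 - 0.5Q)q_R - (98q_R). Setting ∂π_R/∂q_R = 0: 331 - q_R - (1/2)(q_S) = 0.
Solace's first-order condition: 229 - q_S - (1/2)(q_R) = 0.
Rearranging gives the reaction functions q_R = (331 - (1/2)q_S) and q_S = (229 - (1/2)q_R).
Solving the pair: q_R = 866/3, q_S = 254/3.
Total output Q = 866/3 + 254/3 = 1120/3.

373.33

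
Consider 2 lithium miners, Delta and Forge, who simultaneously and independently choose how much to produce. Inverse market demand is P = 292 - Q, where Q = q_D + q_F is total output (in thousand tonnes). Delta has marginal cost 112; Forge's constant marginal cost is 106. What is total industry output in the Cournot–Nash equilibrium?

122

Delta's profit: π_D = (292 - Q)q_D - (112q_D). Setting ∂π_D/∂q_D = 0: 180 - 2q_D - (q_F) = 0.
Forge's profit: π_F = (292 - Q)q_F - (106q_F). Setting ∂π_F/∂q_F = 0: 186 - 2q_F - (q_D) = 0.
Rearranging gives the reaction functions q_D = (180 - q_F)/2 and q_F = (186 - q_D)/2.
Solving the pair: q_D = 58, q_F = 64.
Total output Q = 58 + 64 = 122.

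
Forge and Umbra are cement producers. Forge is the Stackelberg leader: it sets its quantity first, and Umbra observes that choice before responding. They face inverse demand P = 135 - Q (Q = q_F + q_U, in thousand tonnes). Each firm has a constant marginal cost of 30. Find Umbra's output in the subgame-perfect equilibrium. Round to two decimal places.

The follower Umbra best-responds to any q_F: π_U = (135 - Q)q_U - 30q_U.
∂π_U/∂q_U = 105 - q_F - 2q_U = 0 gives the reaction function q_U = (105 - q_F)/2.
The leader anticipates this reaction. Substituting into P = 135 - Q gives P = 165/2 - (1/2)q_F, so π_F = (165/2 - (1/2)q_F)q_F - 30q_F.
Leader FOC: 105/2 - q_F = 0, so q_F = 105/2.
Then q_U = (105 - 105/2)/2 = 105/4.

26.25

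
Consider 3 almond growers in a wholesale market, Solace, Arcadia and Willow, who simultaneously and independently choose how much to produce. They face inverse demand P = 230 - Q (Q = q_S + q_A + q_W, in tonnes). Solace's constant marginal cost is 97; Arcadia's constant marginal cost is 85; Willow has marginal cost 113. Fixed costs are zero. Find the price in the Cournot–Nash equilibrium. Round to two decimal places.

Solace's profit: π_S = (230 - Q)q_S - (97q_S). Setting ∂π_S/∂q_S = 0: 133 - 2q_S - (q_A + q_W) = 0.
Arcadia's first-order condition: 145 - 2q_A - (q_S + q_W) = 0.
Willow's profit: π_W = (230 - Q)q_W - (113q_W). Setting ∂π_W/∂q_W = 0: 117 - 2q_W - (q_S + q_A) = 0.
Summing all 3 equations gives 395 − 4Q = 0, hence Q = 395/4.
Back-substituting: q_S = (133 − 395/4) = 137/4, q_A = (145 − 395/4) = 185/4, q_W = (117 − 395/4) = 73/4.
Total output Q = 395/4, so price P = 230 - 395/4 = 525/4.

131.25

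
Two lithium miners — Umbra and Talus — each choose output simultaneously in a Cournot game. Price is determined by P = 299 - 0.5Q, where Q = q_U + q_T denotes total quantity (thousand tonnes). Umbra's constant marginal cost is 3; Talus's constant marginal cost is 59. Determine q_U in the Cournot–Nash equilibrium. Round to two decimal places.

234.67

Umbra's profit: π_U = (299 - 0.5Q)q_U - (3q_U). Setting ∂π_U/∂q_U = 0: 296 - q_U - (1/2)(q_T) = 0.
Talus's profit: π_T = (299 - 0.5Q)q_T - (59q_T). Setting ∂π_T/∂q_T = 0: 240 - q_T - (1/2)(q_U) = 0.
So q_U = (296 - (1/2)q_T) and q_T = (240 - (1/2)q_U).
Substituting one into the other gives q_U = 704/3 and q_T = 368/3.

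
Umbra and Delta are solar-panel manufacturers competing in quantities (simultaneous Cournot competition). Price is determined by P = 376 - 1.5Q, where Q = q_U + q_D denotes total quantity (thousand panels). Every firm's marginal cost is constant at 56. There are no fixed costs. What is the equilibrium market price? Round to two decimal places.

162.67

A representative firm's profit is π_i = q_i(376 - 1.5Q) - 56q_i.
Setting ∂π_i/∂q_i = 0 with rivals' quantities fixed: 320 - 3q_i - (3/2)q_j = 0.
By symmetry each firm produces the same amount; substituting q_j = q_i yields q_i = 320/(9/2) = 640/9.
Total output Q = 1280/9, so price P = 376 - (3/2)·(1280/9) = 488/3.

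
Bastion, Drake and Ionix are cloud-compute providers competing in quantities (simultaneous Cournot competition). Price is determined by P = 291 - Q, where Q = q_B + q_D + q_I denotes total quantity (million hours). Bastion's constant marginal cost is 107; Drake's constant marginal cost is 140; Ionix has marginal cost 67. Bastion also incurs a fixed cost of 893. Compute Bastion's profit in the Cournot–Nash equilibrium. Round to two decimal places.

Bastion's profit: π_B = (291 - Q)q_B - (107q_B). Setting ∂π_B/∂q_B = 0: 184 - 2q_B - (q_D + q_I) = 0.
Drake's first-order condition: 151 - 2q_D - (q_B + q_I) = 0.
Ionix's first-order condition: 224 - 2q_I - (q_B + q_D) = 0.
Adding the 3 first-order conditions: 559 − 4Q = 0, so Q = 559/4.
Back-substituting: q_B = (184 − 559/4) = 177/4, q_D = (151 − 559/4) = 45/4, q_I = (224 − 559/4) = 337/4.
Price P = 291 - 559/4 = 605/4.
Bastion's profit: (605/4 - 107)·(177/4) - 893 = 1065.0625.

1065.06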